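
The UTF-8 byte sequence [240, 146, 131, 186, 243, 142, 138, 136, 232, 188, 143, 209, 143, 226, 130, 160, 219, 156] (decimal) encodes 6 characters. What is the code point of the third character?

U+8F0F

Offset 0: leading byte 0xF0 = 11110000 → 4-byte char #1 = F0 92 83 BA.
Offset 4: leading byte 0xF3 = 11110011 → 4-byte char #2 = F3 8E 8A 88.
Offset 8: leading byte 0xE8 = 11101000 → 3-byte char #3 = E8 BC 8F.
Leading byte 0xE8 = 11101000 matches 1110xxxx → 3-byte sequence.
Byte 1: 0xE8 = 11101000, payload 1000 (4 bits).
Byte 2: 0xBC = 10111100 (10xxxxxx ✓), payload 111100.
Byte 3: 0x8F = 10001111 (10xxxxxx ✓), payload 001111.
Concatenate: 1000111100001111 = 0x8F0F (16 bits → U+8F0F).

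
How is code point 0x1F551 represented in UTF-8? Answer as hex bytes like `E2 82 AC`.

U+1F551 = 0x1F551 = 128337 decimal. In range U+10000–U+10FFFF → 4-byte form: 11110xxx 10xxxxxx 10xxxxxx 10xxxxxx.
Binary (21 bits): 000011111010101010001.
Split 3+6+6+6: 000 | 011111 | 010101 | 010001.
Byte 1: 11110000 = 0xF0.
Byte 2: 10011111 = 0x9F.
Byte 3: 10010101 = 0x95.
Byte 4: 10010001 = 0x91.

F0 9F 95 91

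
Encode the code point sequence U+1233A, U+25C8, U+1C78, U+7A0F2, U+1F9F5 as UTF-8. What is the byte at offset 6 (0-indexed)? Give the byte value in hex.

0x88

U+1233A → 4-byte form F0 92 8C BA at offsets 0–3.
U+25C8 → 3-byte form E2 97 88 at offsets 4–6.
Offset 6 falls in char 2's range; it's byte 3 of E2 97 88 = 0x88.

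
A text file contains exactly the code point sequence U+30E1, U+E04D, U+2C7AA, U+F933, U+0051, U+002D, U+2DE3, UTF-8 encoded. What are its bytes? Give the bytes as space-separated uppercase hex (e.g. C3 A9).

E3 83 A1 EE 81 8D F0 AC 9E AA EF A4 B3 51 2D E2 B7 A3

U+30E1: 3-byte form → E3 83 A1.
U+E04D: 3-byte form → EE 81 8D.
U+2C7AA: 4-byte form → F0 AC 9E AA.
U+F933: 3-byte form → EF A4 B3.
U+0051: 1-byte form → 51.
U+002D: 1-byte form → 2D.
U+2DE3: 3-byte form → E2 B7 A3.
Concatenated (18 bytes): E3 83 A1 EE 81 8D F0 AC 9E AA EF A4 B3 51 2D E2 B7 A3.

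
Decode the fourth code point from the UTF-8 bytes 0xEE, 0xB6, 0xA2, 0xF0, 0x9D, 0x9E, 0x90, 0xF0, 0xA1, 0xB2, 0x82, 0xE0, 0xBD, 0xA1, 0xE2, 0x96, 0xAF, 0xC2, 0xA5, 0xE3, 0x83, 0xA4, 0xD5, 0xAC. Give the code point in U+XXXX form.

U+0F61

Offset 0: leading byte 0xEE = 11101110 → 3-byte char #1 = EE B6 A2.
Offset 3: leading byte 0xF0 = 11110000 → 4-byte char #2 = F0 9D 9E 90.
Offset 7: leading byte 0xF0 = 11110000 → 4-byte char #3 = F0 A1 B2 82.
Offset 11: leading byte 0xE0 = 11100000 → 3-byte char #4 = E0 BD A1.
Leading byte 0xE0 = 11100000 matches 1110xxxx → 3-byte sequence.
Byte 1: 0xE0 = 11100000, payload 0000 (4 bits).
Byte 2: 0xBD = 10111101 (10xxxxxx ✓), payload 111101.
Byte 3: 0xA1 = 10100001 (10xxxxxx ✓), payload 100001.
Concatenate: 0000111101100001 = 0xF61 (16 bits → U+0F61).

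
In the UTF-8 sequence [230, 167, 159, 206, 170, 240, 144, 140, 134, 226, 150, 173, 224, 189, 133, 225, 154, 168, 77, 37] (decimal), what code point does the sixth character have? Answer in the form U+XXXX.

Offset 0: leading byte 0xE6 = 11100110 → 3-byte char #1 = E6 A7 9F.
Offset 3: leading byte 0xCE = 11001110 → 2-byte char #2 = CE AA.
Offset 5: leading byte 0xF0 = 11110000 → 4-byte char #3 = F0 90 8C 86.
Offset 9: leading byte 0xE2 = 11100010 → 3-byte char #4 = E2 96 AD.
Offset 12: leading byte 0xE0 = 11100000 → 3-byte char #5 = E0 BD 85.
Offset 15: leading byte 0xE1 = 11100001 → 3-byte char #6 = E1 9A A8.
Leading byte 0xE1 = 11100001 matches 1110xxxx → 3-byte sequence.
Byte 1: 0xE1 = 11100001, payload 0001 (4 bits).
Byte 2: 0x9A = 10011010 (10xxxxxx ✓), payload 011010.
Byte 3: 0xA8 = 10101000 (10xxxxxx ✓), payload 101000.
Concatenate: 0001011010101000 = 0x16A8 (16 bits → U+16A8).

U+16A8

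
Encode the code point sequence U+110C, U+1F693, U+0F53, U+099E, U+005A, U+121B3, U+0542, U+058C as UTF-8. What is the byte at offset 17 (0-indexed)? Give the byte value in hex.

U+110C → 3-byte form E1 84 8C at offsets 0–2.
U+1F693 → 4-byte form F0 9F 9A 93 at offsets 3–6.
U+0F53 → 3-byte form E0 BD 93 at offsets 7–9.
U+099E → 3-byte form E0 A6 9E at offsets 10–12.
U+005A → 1-byte form 5A at offsets 13–13.
U+121B3 → 4-byte form F0 92 86 B3 at offsets 14–17.
Offset 17 falls in char 6's range; it's byte 4 of F0 92 86 B3 = 0xB3.

0xB3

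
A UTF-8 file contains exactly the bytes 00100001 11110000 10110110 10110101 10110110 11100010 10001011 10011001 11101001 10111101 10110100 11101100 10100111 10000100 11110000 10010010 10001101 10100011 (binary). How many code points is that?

6

Byte at offset 0: 0x21 = 00100001 → 1-byte char (#1). Advance 1.
Byte at offset 1: 0xF0 = 11110000 → 4-byte char (#2). Advance 4.
Byte at offset 5: 0xE2 = 11100010 → 3-byte char (#3). Advance 3.
Byte at offset 8: 0xE9 = 11101001 → 3-byte char (#4). Advance 3.
Byte at offset 11: 0xEC = 11101100 → 3-byte char (#5). Advance 3.
Byte at offset 14: 0xF0 = 11110000 → 4-byte char (#6). Advance 4.
Reached end at offset 18 after 6 code points.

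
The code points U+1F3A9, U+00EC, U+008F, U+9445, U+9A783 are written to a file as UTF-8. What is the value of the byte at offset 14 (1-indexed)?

0x9E

1-indexed offset 14 is 0-indexed offset 13.
U+1F3A9 → 4-byte form F0 9F 8E A9 at offsets 0–3.
U+00EC → 2-byte form C3 AC at offsets 4–5.
U+008F → 2-byte form C2 8F at offsets 6–7.
U+9445 → 3-byte form E9 91 85 at offsets 8–10.
U+9A783 → 4-byte form F2 9A 9E 83 at offsets 11–14.
Offset 13 falls in char 5's range; it's byte 3 of F2 9A 9E 83 = 0x9E.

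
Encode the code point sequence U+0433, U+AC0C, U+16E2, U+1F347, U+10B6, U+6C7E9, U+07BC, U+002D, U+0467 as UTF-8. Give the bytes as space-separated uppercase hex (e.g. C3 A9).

U+0433: 2-byte form → D0 B3.
U+AC0C: 3-byte form → EA B0 8C.
U+16E2: 3-byte form → E1 9B A2.
U+1F347: 4-byte form → F0 9F 8D 87.
U+10B6: 3-byte form → E1 82 B6.
U+6C7E9: 4-byte form → F1 AC 9F A9.
U+07BC: 2-byte form → DE BC.
U+002D: 1-byte form → 2D.
U+0467: 2-byte form → D1 A7.
Concatenated (24 bytes): D0 B3 EA B0 8C E1 9B A2 F0 9F 8D 87 E1 82 B6 F1 AC 9F A9 DE BC 2D D1 A7.

D0 B3 EA B0 8C E1 9B A2 F0 9F 8D 87 E1 82 B6 F1 AC 9F A9 DE BC 2D D1 A7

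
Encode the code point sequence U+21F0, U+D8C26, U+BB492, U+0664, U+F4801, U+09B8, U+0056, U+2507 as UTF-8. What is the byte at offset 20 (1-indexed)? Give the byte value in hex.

0xB8

1-indexed offset 20 is 0-indexed offset 19.
U+21F0 → 3-byte form E2 87 B0 at offsets 0–2.
U+D8C26 → 4-byte form F3 98 B0 A6 at offsets 3–6.
U+BB492 → 4-byte form F2 BB 92 92 at offsets 7–10.
U+0664 → 2-byte form D9 A4 at offsets 11–12.
U+F4801 → 4-byte form F3 B4 A0 81 at offsets 13–16.
U+09B8 → 3-byte form E0 A6 B8 at offsets 17–19.
Offset 19 falls in char 6's range; it's byte 3 of E0 A6 B8 = 0xB8.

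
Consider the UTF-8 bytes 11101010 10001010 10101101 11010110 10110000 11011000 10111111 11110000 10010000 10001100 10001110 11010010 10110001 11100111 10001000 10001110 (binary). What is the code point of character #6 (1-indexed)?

Offset 0: leading byte 0xEA = 11101010 → 3-byte char #1 = EA 8A AD.
Offset 3: leading byte 0xD6 = 11010110 → 2-byte char #2 = D6 B0.
Offset 5: leading byte 0xD8 = 11011000 → 2-byte char #3 = D8 BF.
Offset 7: leading byte 0xF0 = 11110000 → 4-byte char #4 = F0 90 8C 8E.
Offset 11: leading byte 0xD2 = 11010010 → 2-byte char #5 = D2 B1.
Offset 13: leading byte 0xE7 = 11100111 → 3-byte char #6 = E7 88 8E.
Leading byte 0xE7 = 11100111 matches 1110xxxx → 3-byte sequence.
Byte 1: 0xE7 = 11100111, payload 0111 (4 bits).
Byte 2: 0x88 = 10001000 (10xxxxxx ✓), payload 001000.
Byte 3: 0x8E = 10001110 (10xxxxxx ✓), payload 001110.
Concatenate: 0111001000001110 = 0x720E (16 bits → U+720E).

U+720E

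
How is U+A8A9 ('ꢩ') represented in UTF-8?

EA A2 A9

U+A8A9 = 0xA8A9 = 43177 decimal. In range U+0800–U+FFFF → 3-byte form: 1110xxxx 10xxxxxx 10xxxxxx.
Binary (16 bits): 1010100010101001.
Split 4+6+6: 1010 | 100010 | 101001.
Byte 1: 11101010 = 0xEA.
Byte 2: 10100010 = 0xA2.
Byte 3: 10101001 = 0xA9.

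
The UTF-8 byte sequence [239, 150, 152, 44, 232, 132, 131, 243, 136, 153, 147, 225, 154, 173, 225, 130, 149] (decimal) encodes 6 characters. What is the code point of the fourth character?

Offset 0: leading byte 0xEF = 11101111 → 3-byte char #1 = EF 96 98.
Offset 3: leading byte 0x2C = 00101100 → 1-byte char #2 = 2C.
Offset 4: leading byte 0xE8 = 11101000 → 3-byte char #3 = E8 84 83.
Offset 7: leading byte 0xF3 = 11110011 → 4-byte char #4 = F3 88 99 93.
Leading byte 0xF3 = 11110011 matches 11110xxx → 4-byte sequence.
Byte 1: 0xF3 = 11110011, payload 011 (3 bits).
Byte 2: 0x88 = 10001000 (10xxxxxx ✓), payload 001000.
Byte 3: 0x99 = 10011001 (10xxxxxx ✓), payload 011001.
Byte 4: 0x93 = 10010011 (10xxxxxx ✓), payload 010011.
Concatenate: 011001000011001010011 = 0xC8653 (21 bits → U+C8653).

U+C8653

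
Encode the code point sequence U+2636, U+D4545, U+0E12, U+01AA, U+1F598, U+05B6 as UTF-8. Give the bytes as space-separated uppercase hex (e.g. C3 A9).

U+2636: 3-byte form → E2 98 B6.
U+D4545: 4-byte form → F3 94 95 85.
U+0E12: 3-byte form → E0 B8 92.
U+01AA: 2-byte form → C6 AA.
U+1F598: 4-byte form → F0 9F 96 98.
U+05B6: 2-byte form → D6 B6.
Concatenated (18 bytes): E2 98 B6 F3 94 95 85 E0 B8 92 C6 AA F0 9F 96 98 D6 B6.

E2 98 B6 F3 94 95 85 E0 B8 92 C6 AA F0 9F 96 98 D6 B6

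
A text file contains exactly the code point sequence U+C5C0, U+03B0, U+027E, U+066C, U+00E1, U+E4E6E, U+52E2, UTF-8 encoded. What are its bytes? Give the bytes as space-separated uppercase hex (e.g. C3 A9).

U+C5C0: 3-byte form → EC 97 80.
U+03B0: 2-byte form → CE B0.
U+027E: 2-byte form → C9 BE.
U+066C: 2-byte form → D9 AC.
U+00E1: 2-byte form → C3 A1.
U+E4E6E: 4-byte form → F3 A4 B9 AE.
U+52E2: 3-byte form → E5 8B A2.
Concatenated (18 bytes): EC 97 80 CE B0 C9 BE D9 AC C3 A1 F3 A4 B9 AE E5 8B A2.

EC 97 80 CE B0 C9 BE D9 AC C3 A1 F3 A4 B9 AE E5 8B A2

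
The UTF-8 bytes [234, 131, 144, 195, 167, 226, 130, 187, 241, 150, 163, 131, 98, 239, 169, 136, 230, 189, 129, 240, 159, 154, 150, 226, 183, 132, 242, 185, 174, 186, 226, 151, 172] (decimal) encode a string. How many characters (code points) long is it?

Byte at offset 0: 0xEA = 11101010 → 3-byte char (#1). Advance 3.
Byte at offset 3: 0xC3 = 11000011 → 2-byte char (#2). Advance 2.
Byte at offset 5: 0xE2 = 11100010 → 3-byte char (#3). Advance 3.
Byte at offset 8: 0xF1 = 11110001 → 4-byte char (#4). Advance 4.
Byte at offset 12: 0x62 = 01100010 → 1-byte char (#5). Advance 1.
Byte at offset 13: 0xEF = 11101111 → 3-byte char (#6). Advance 3.
Byte at offset 16: 0xE6 = 11100110 → 3-byte char (#7). Advance 3.
Byte at offset 19: 0xF0 = 11110000 → 4-byte char (#8). Advance 4.
Byte at offset 23: 0xE2 = 11100010 → 3-byte char (#9). Advance 3.
Byte at offset 26: 0xF2 = 11110010 → 4-byte char (#10). Advance 4.
Byte at offset 30: 0xE2 = 11100010 → 3-byte char (#11). Advance 3.
Reached end at offset 33 after 11 code points.

11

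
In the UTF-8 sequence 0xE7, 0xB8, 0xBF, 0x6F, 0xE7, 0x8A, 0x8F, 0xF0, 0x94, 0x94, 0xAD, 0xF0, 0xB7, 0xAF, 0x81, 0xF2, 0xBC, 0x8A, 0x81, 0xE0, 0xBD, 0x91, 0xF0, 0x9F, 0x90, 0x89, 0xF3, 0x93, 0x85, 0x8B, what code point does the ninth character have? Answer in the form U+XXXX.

Offset 0: leading byte 0xE7 = 11100111 → 3-byte char #1 = E7 B8 BF.
Offset 3: leading byte 0x6F = 01101111 → 1-byte char #2 = 6F.
Offset 4: leading byte 0xE7 = 11100111 → 3-byte char #3 = E7 8A 8F.
Offset 7: leading byte 0xF0 = 11110000 → 4-byte char #4 = F0 94 94 AD.
Offset 11: leading byte 0xF0 = 11110000 → 4-byte char #5 = F0 B7 AF 81.
Offset 15: leading byte 0xF2 = 11110010 → 4-byte char #6 = F2 BC 8A 81.
Offset 19: leading byte 0xE0 = 11100000 → 3-byte char #7 = E0 BD 91.
Offset 22: leading byte 0xF0 = 11110000 → 4-byte char #8 = F0 9F 90 89.
Offset 26: leading byte 0xF3 = 11110011 → 4-byte char #9 = F3 93 85 8B.
Leading byte 0xF3 = 11110011 matches 11110xxx → 4-byte sequence.
Byte 1: 0xF3 = 11110011, payload 011 (3 bits).
Byte 2: 0x93 = 10010011 (10xxxxxx ✓), payload 010011.
Byte 3: 0x85 = 10000101 (10xxxxxx ✓), payload 000101.
Byte 4: 0x8B = 10001011 (10xxxxxx ✓), payload 001011.
Concatenate: 011010011000101001011 = 0xD314B (21 bits → U+D314B).

U+D314B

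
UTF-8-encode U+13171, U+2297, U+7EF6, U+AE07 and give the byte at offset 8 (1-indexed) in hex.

1-indexed offset 8 is 0-indexed offset 7.
U+13171 → 4-byte form F0 93 85 B1 at offsets 0–3.
U+2297 → 3-byte form E2 8A 97 at offsets 4–6.
U+7EF6 → 3-byte form E7 BB B6 at offsets 7–9.
Offset 7 falls in char 3's range; it's byte 1 of E7 BB B6 = 0xE7.

0xE7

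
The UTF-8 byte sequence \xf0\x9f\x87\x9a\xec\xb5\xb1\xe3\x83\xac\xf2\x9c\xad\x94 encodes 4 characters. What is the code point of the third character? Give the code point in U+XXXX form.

Offset 0: leading byte 0xF0 = 11110000 → 4-byte char #1 = F0 9F 87 9A.
Offset 4: leading byte 0xEC = 11101100 → 3-byte char #2 = EC B5 B1.
Offset 7: leading byte 0xE3 = 11100011 → 3-byte char #3 = E3 83 AC.
Leading byte 0xE3 = 11100011 matches 1110xxxx → 3-byte sequence.
Byte 1: 0xE3 = 11100011, payload 0011 (4 bits).
Byte 2: 0x83 = 10000011 (10xxxxxx ✓), payload 000011.
Byte 3: 0xAC = 10101100 (10xxxxxx ✓), payload 101100.
Concatenate: 0011000011101100 = 0x30EC (16 bits → U+30EC).

U+30EC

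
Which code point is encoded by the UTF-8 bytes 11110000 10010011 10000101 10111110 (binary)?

Leading byte 0xF0 = 11110000 matches 11110xxx → 4-byte sequence.
Byte 1: 0xF0 = 11110000, payload 000 (3 bits).
Byte 2: 0x93 = 10010011 (10xxxxxx ✓), payload 010011.
Byte 3: 0x85 = 10000101 (10xxxxxx ✓), payload 000101.
Byte 4: 0xBE = 10111110 (10xxxxxx ✓), payload 111110.
Concatenate: 000010011000101111110 = 0x1317E (21 bits → U+1317E).

U+1317E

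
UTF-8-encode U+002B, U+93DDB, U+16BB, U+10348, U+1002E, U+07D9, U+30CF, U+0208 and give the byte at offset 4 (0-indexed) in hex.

U+002B → 1-byte form 2B at offsets 0–0.
U+93DDB → 4-byte form F2 93 B7 9B at offsets 1–4.
Offset 4 falls in char 2's range; it's byte 4 of F2 93 B7 9B = 0x9B.

0x9B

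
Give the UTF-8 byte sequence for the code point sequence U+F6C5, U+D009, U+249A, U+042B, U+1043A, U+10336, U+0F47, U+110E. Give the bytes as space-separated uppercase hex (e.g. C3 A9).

U+F6C5: 3-byte form → EF 9B 85.
U+D009: 3-byte form → ED 80 89.
U+249A: 3-byte form → E2 92 9A.
U+042B: 2-byte form → D0 AB.
U+1043A: 4-byte form → F0 90 90 BA.
U+10336: 4-byte form → F0 90 8C B6.
U+0F47: 3-byte form → E0 BD 87.
U+110E: 3-byte form → E1 84 8E.
Concatenated (25 bytes): EF 9B 85 ED 80 89 E2 92 9A D0 AB F0 90 90 BA F0 90 8C B6 E0 BD 87 E1 84 8E.

EF 9B 85 ED 80 89 E2 92 9A D0 AB F0 90 90 BA F0 90 8C B6 E0 BD 87 E1 84 8E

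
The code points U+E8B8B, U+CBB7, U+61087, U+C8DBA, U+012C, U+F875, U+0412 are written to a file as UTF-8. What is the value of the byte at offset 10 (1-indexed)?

0x82

1-indexed offset 10 is 0-indexed offset 9.
U+E8B8B → 4-byte form F3 A8 AE 8B at offsets 0–3.
U+CBB7 → 3-byte form EC AE B7 at offsets 4–6.
U+61087 → 4-byte form F1 A1 82 87 at offsets 7–10.
Offset 9 falls in char 3's range; it's byte 3 of F1 A1 82 87 = 0x82.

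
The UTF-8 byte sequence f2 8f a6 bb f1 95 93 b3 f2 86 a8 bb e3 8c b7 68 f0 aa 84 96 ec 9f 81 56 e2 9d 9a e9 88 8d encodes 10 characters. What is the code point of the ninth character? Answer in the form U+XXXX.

U+275A

Offset 0: leading byte 0xF2 = 11110010 → 4-byte char #1 = F2 8F A6 BB.
Offset 4: leading byte 0xF1 = 11110001 → 4-byte char #2 = F1 95 93 B3.
Offset 8: leading byte 0xF2 = 11110010 → 4-byte char #3 = F2 86 A8 BB.
Offset 12: leading byte 0xE3 = 11100011 → 3-byte char #4 = E3 8C B7.
Offset 15: leading byte 0x68 = 01101000 → 1-byte char #5 = 68.
Offset 16: leading byte 0xF0 = 11110000 → 4-byte char #6 = F0 AA 84 96.
Offset 20: leading byte 0xEC = 11101100 → 3-byte char #7 = EC 9F 81.
Offset 23: leading byte 0x56 = 01010110 → 1-byte char #8 = 56.
Offset 24: leading byte 0xE2 = 11100010 → 3-byte char #9 = E2 9D 9A.
Leading byte 0xE2 = 11100010 matches 1110xxxx → 3-byte sequence.
Byte 1: 0xE2 = 11100010, payload 0010 (4 bits).
Byte 2: 0x9D = 10011101 (10xxxxxx ✓), payload 011101.
Byte 3: 0x9A = 10011010 (10xxxxxx ✓), payload 011010.
Concatenate: 0010011101011010 = 0x275A (16 bits → U+275A).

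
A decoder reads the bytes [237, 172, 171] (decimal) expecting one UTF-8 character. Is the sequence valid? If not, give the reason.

Structurally a 3-byte sequence; payload = 0xDB2B.
But 0xDB2B is in U+D800–U+DFFF, the surrogate range. Surrogates are not Unicode scalar values and are forbidden in UTF-8.

invalid (encodes a surrogate (U+D800–U+DFFF))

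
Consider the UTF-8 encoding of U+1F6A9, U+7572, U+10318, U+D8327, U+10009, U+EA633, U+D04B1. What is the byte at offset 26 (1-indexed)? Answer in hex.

1-indexed offset 26 is 0-indexed offset 25.
U+1F6A9 → 4-byte form F0 9F 9A A9 at offsets 0–3.
U+7572 → 3-byte form E7 95 B2 at offsets 4–6.
U+10318 → 4-byte form F0 90 8C 98 at offsets 7–10.
U+D8327 → 4-byte form F3 98 8C A7 at offsets 11–14.
U+10009 → 4-byte form F0 90 80 89 at offsets 15–18.
U+EA633 → 4-byte form F3 AA 98 B3 at offsets 19–22.
U+D04B1 → 4-byte form F3 90 92 B1 at offsets 23–26.
Offset 25 falls in char 7's range; it's byte 3 of F3 90 92 B1 = 0x92.

0x92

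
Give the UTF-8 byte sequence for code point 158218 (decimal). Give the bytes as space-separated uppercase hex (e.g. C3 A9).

U+26A0A = 0x26A0A = 158218 decimal. In range U+10000–U+10FFFF → 4-byte form: 11110xxx 10xxxxxx 10xxxxxx 10xxxxxx.
Binary (21 bits): 000100110101000001010.
Split 3+6+6+6: 000 | 100110 | 101000 | 001010.
Byte 1: 11110000 = 0xF0.
Byte 2: 10100110 = 0xA6.
Byte 3: 10101000 = 0xA8.
Byte 4: 10001010 = 0x8A.

F0 A6 A8 8A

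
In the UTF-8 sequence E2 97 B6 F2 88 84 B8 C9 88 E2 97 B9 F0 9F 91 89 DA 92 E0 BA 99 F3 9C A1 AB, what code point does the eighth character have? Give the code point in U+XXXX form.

U+DC86B

Offset 0: leading byte 0xE2 = 11100010 → 3-byte char #1 = E2 97 B6.
Offset 3: leading byte 0xF2 = 11110010 → 4-byte char #2 = F2 88 84 B8.
Offset 7: leading byte 0xC9 = 11001001 → 2-byte char #3 = C9 88.
Offset 9: leading byte 0xE2 = 11100010 → 3-byte char #4 = E2 97 B9.
Offset 12: leading byte 0xF0 = 11110000 → 4-byte char #5 = F0 9F 91 89.
Offset 16: leading byte 0xDA = 11011010 → 2-byte char #6 = DA 92.
Offset 18: leading byte 0xE0 = 11100000 → 3-byte char #7 = E0 BA 99.
Offset 21: leading byte 0xF3 = 11110011 → 4-byte char #8 = F3 9C A1 AB.
Leading byte 0xF3 = 11110011 matches 11110xxx → 4-byte sequence.
Byte 1: 0xF3 = 11110011, payload 011 (3 bits).
Byte 2: 0x9C = 10011100 (10xxxxxx ✓), payload 011100.
Byte 3: 0xA1 = 10100001 (10xxxxxx ✓), payload 100001.
Byte 4: 0xAB = 10101011 (10xxxxxx ✓), payload 101011.
Concatenate: 011011100100001101011 = 0xDC86B (21 bits → U+DC86B).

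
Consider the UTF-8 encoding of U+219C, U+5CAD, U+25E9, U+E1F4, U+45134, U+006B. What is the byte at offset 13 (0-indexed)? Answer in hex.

U+219C → 3-byte form E2 86 9C at offsets 0–2.
U+5CAD → 3-byte form E5 B2 AD at offsets 3–5.
U+25E9 → 3-byte form E2 97 A9 at offsets 6–8.
U+E1F4 → 3-byte form EE 87 B4 at offsets 9–11.
U+45134 → 4-byte form F1 85 84 B4 at offsets 12–15.
Offset 13 falls in char 5's range; it's byte 2 of F1 85 84 B4 = 0x85.

0x85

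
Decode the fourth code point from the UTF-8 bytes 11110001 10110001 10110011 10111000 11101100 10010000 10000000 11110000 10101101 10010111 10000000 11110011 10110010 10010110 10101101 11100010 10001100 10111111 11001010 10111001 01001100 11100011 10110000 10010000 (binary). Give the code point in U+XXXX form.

Offset 0: leading byte 0xF1 = 11110001 → 4-byte char #1 = F1 B1 B3 B8.
Offset 4: leading byte 0xEC = 11101100 → 3-byte char #2 = EC 90 80.
Offset 7: leading byte 0xF0 = 11110000 → 4-byte char #3 = F0 AD 97 80.
Offset 11: leading byte 0xF3 = 11110011 → 4-byte char #4 = F3 B2 96 AD.
Leading byte 0xF3 = 11110011 matches 11110xxx → 4-byte sequence.
Byte 1: 0xF3 = 11110011, payload 011 (3 bits).
Byte 2: 0xB2 = 10110010 (10xxxxxx ✓), payload 110010.
Byte 3: 0x96 = 10010110 (10xxxxxx ✓), payload 010110.
Byte 4: 0xAD = 10101101 (10xxxxxx ✓), payload 101101.
Concatenate: 011110010010110101101 = 0xF25AD (21 bits → U+F25AD).

U+F25AD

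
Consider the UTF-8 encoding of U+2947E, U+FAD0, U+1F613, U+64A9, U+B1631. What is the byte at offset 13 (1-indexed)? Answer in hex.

0x92

1-indexed offset 13 is 0-indexed offset 12.
U+2947E → 4-byte form F0 A9 91 BE at offsets 0–3.
U+FAD0 → 3-byte form EF AB 90 at offsets 4–6.
U+1F613 → 4-byte form F0 9F 98 93 at offsets 7–10.
U+64A9 → 3-byte form E6 92 A9 at offsets 11–13.
Offset 12 falls in char 4's range; it's byte 2 of E6 92 A9 = 0x92.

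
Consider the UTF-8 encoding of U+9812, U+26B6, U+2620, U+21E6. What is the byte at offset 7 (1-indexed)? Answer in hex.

0xE2

1-indexed offset 7 is 0-indexed offset 6.
U+9812 → 3-byte form E9 A0 92 at offsets 0–2.
U+26B6 → 3-byte form E2 9A B6 at offsets 3–5.
U+2620 → 3-byte form E2 98 A0 at offsets 6–8.
Offset 6 falls in char 3's range; it's byte 1 of E2 98 A0 = 0xE2.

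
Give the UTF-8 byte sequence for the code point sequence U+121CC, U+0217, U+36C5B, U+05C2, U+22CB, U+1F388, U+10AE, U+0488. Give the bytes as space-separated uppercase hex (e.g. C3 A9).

U+121CC: 4-byte form → F0 92 87 8C.
U+0217: 2-byte form → C8 97.
U+36C5B: 4-byte form → F0 B6 B1 9B.
U+05C2: 2-byte form → D7 82.
U+22CB: 3-byte form → E2 8B 8B.
U+1F388: 4-byte form → F0 9F 8E 88.
U+10AE: 3-byte form → E1 82 AE.
U+0488: 2-byte form → D2 88.
Concatenated (24 bytes): F0 92 87 8C C8 97 F0 B6 B1 9B D7 82 E2 8B 8B F0 9F 8E 88 E1 82 AE D2 88.

F0 92 87 8C C8 97 F0 B6 B1 9B D7 82 E2 8B 8B F0 9F 8E 88 E1 82 AE D2 88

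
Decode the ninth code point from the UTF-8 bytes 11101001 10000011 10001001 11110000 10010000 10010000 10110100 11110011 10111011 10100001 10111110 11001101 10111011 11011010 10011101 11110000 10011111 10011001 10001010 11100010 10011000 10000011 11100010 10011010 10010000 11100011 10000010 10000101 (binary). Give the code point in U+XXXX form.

U+3085

Offset 0: leading byte 0xE9 = 11101001 → 3-byte char #1 = E9 83 89.
Offset 3: leading byte 0xF0 = 11110000 → 4-byte char #2 = F0 90 90 B4.
Offset 7: leading byte 0xF3 = 11110011 → 4-byte char #3 = F3 BB A1 BE.
Offset 11: leading byte 0xCD = 11001101 → 2-byte char #4 = CD BB.
Offset 13: leading byte 0xDA = 11011010 → 2-byte char #5 = DA 9D.
Offset 15: leading byte 0xF0 = 11110000 → 4-byte char #6 = F0 9F 99 8A.
Offset 19: leading byte 0xE2 = 11100010 → 3-byte char #7 = E2 98 83.
Offset 22: leading byte 0xE2 = 11100010 → 3-byte char #8 = E2 9A 90.
Offset 25: leading byte 0xE3 = 11100011 → 3-byte char #9 = E3 82 85.
Leading byte 0xE3 = 11100011 matches 1110xxxx → 3-byte sequence.
Byte 1: 0xE3 = 11100011, payload 0011 (4 bits).
Byte 2: 0x82 = 10000010 (10xxxxxx ✓), payload 000010.
Byte 3: 0x85 = 10000101 (10xxxxxx ✓), payload 000101.
Concatenate: 0011000010000101 = 0x3085 (16 bits → U+3085).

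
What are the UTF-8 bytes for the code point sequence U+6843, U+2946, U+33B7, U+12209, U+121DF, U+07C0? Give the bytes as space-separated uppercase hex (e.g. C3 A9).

U+6843: 3-byte form → E6 A1 83.
U+2946: 3-byte form → E2 A5 86.
U+33B7: 3-byte form → E3 8E B7.
U+12209: 4-byte form → F0 92 88 89.
U+121DF: 4-byte form → F0 92 87 9F.
U+07C0: 2-byte form → DF 80.
Concatenated (19 bytes): E6 A1 83 E2 A5 86 E3 8E B7 F0 92 88 89 F0 92 87 9F DF 80.

E6 A1 83 E2 A5 86 E3 8E B7 F0 92 88 89 F0 92 87 9F DF 80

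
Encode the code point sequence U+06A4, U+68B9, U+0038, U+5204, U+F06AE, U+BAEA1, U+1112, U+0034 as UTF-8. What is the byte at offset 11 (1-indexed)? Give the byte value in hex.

0xB0

1-indexed offset 11 is 0-indexed offset 10.
U+06A4 → 2-byte form DA A4 at offsets 0–1.
U+68B9 → 3-byte form E6 A2 B9 at offsets 2–4.
U+0038 → 1-byte form 38 at offsets 5–5.
U+5204 → 3-byte form E5 88 84 at offsets 6–8.
U+F06AE → 4-byte form F3 B0 9A AE at offsets 9–12.
Offset 10 falls in char 5's range; it's byte 2 of F3 B0 9A AE = 0xB0.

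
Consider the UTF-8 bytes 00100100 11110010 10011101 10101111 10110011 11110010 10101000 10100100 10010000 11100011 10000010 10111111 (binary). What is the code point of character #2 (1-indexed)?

Offset 0: leading byte 0x24 = 00100100 → 1-byte char #1 = 24.
Offset 1: leading byte 0xF2 = 11110010 → 4-byte char #2 = F2 9D AF B3.
Leading byte 0xF2 = 11110010 matches 11110xxx → 4-byte sequence.
Byte 1: 0xF2 = 11110010, payload 010 (3 bits).
Byte 2: 0x9D = 10011101 (10xxxxxx ✓), payload 011101.
Byte 3: 0xAF = 10101111 (10xxxxxx ✓), payload 101111.
Byte 4: 0xB3 = 10110011 (10xxxxxx ✓), payload 110011.
Concatenate: 010011101101111110011 = 0x9DBF3 (21 bits → U+9DBF3).

U+9DBF3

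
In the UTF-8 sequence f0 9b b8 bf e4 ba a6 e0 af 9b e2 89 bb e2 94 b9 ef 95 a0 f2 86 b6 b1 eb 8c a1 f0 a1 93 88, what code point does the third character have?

U+0BDB

Offset 0: leading byte 0xF0 = 11110000 → 4-byte char #1 = F0 9B B8 BF.
Offset 4: leading byte 0xE4 = 11100100 → 3-byte char #2 = E4 BA A6.
Offset 7: leading byte 0xE0 = 11100000 → 3-byte char #3 = E0 AF 9B.
Leading byte 0xE0 = 11100000 matches 1110xxxx → 3-byte sequence.
Byte 1: 0xE0 = 11100000, payload 0000 (4 bits).
Byte 2: 0xAF = 10101111 (10xxxxxx ✓), payload 101111.
Byte 3: 0x9B = 10011011 (10xxxxxx ✓), payload 011011.
Concatenate: 0000101111011011 = 0xBDB (16 bits → U+0BDB).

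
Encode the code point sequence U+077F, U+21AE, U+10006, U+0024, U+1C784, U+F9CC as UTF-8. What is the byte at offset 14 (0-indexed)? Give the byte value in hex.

U+077F → 2-byte form DD BF at offsets 0–1.
U+21AE → 3-byte form E2 86 AE at offsets 2–4.
U+10006 → 4-byte form F0 90 80 86 at offsets 5–8.
U+0024 → 1-byte form 24 at offsets 9–9.
U+1C784 → 4-byte form F0 9C 9E 84 at offsets 10–13.
U+F9CC → 3-byte form EF A7 8C at offsets 14–16.
Offset 14 falls in char 6's range; it's byte 1 of EF A7 8C = 0xEF.

0xEF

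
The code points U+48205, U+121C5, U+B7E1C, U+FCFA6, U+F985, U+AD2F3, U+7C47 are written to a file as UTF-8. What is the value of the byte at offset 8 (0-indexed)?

U+48205 → 4-byte form F1 88 88 85 at offsets 0–3.
U+121C5 → 4-byte form F0 92 87 85 at offsets 4–7.
U+B7E1C → 4-byte form F2 B7 B8 9C at offsets 8–11.
Offset 8 falls in char 3's range; it's byte 1 of F2 B7 B8 9C = 0xF2.

0xF2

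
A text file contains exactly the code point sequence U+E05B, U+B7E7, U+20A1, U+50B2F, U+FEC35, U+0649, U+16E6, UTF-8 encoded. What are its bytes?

U+E05B: 3-byte form → EE 81 9B.
U+B7E7: 3-byte form → EB 9F A7.
U+20A1: 3-byte form → E2 82 A1.
U+50B2F: 4-byte form → F1 90 AC AF.
U+FEC35: 4-byte form → F3 BE B0 B5.
U+0649: 2-byte form → D9 89.
U+16E6: 3-byte form → E1 9B A6.
Concatenated (22 bytes): EE 81 9B EB 9F A7 E2 82 A1 F1 90 AC AF F3 BE B0 B5 D9 89 E1 9B A6.

EE 81 9B EB 9F A7 E2 82 A1 F1 90 AC AF F3 BE B0 B5 D9 89 E1 9B A6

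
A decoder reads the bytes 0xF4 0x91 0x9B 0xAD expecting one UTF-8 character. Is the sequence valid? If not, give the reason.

Leading byte 0xF4 = 11110100 → 4-byte form.
Payload = 0x1116ED, which exceeds U+10FFFF, the maximum Unicode code point. (Leading bytes F5–FF, or F4 followed by ≥ 0x90, are invalid.)

invalid (encodes a value above U+10FFFF)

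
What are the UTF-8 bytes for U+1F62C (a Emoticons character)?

U+1F62C = 0x1F62C = 128556 decimal. In range U+10000–U+10FFFF → 4-byte form: 11110xxx 10xxxxxx 10xxxxxx 10xxxxxx.
Binary (21 bits): 000011111011000101100.
Split 3+6+6+6: 000 | 011111 | 011000 | 101100.
Byte 1: 11110000 = 0xF0.
Byte 2: 10011111 = 0x9F.
Byte 3: 10011000 = 0x98.
Byte 4: 10101100 = 0xAC.

F0 9F 98 AC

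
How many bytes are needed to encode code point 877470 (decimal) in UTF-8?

U+D639E = 0xD639E. UTF-8 uses 1 byte below 0x80, 2 below 0x800, 3 below 0x10000, 4 up to 0x10FFFF. 0xD639E is in U+10000–U+10FFFF → 4 bytes.

4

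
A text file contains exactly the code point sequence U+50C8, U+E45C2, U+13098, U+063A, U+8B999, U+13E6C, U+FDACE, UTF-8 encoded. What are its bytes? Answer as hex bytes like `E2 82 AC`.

E5 83 88 F3 A4 97 82 F0 93 82 98 D8 BA F2 8B A6 99 F0 93 B9 AC F3 BD AB 8E

U+50C8: 3-byte form → E5 83 88.
U+E45C2: 4-byte form → F3 A4 97 82.
U+13098: 4-byte form → F0 93 82 98.
U+063A: 2-byte form → D8 BA.
U+8B999: 4-byte form → F2 8B A6 99.
U+13E6C: 4-byte form → F0 93 B9 AC.
U+FDACE: 4-byte form → F3 BD AB 8E.
Concatenated (25 bytes): E5 83 88 F3 A4 97 82 F0 93 82 98 D8 BA F2 8B A6 99 F0 93 B9 AC F3 BD AB 8E.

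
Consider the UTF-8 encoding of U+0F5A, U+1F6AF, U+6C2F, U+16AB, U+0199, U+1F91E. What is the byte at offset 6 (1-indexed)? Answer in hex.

1-indexed offset 6 is 0-indexed offset 5.
U+0F5A → 3-byte form E0 BD 9A at offsets 0–2.
U+1F6AF → 4-byte form F0 9F 9A AF at offsets 3–6.
Offset 5 falls in char 2's range; it's byte 3 of F0 9F 9A AF = 0x9A.

0x9A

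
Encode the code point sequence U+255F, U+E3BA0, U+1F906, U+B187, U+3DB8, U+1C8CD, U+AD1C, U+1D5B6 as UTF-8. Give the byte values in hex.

E2 95 9F F3 A3 AE A0 F0 9F A4 86 EB 86 87 E3 B6 B8 F0 9C A3 8D EA B4 9C F0 9D 96 B6

U+255F: 3-byte form → E2 95 9F.
U+E3BA0: 4-byte form → F3 A3 AE A0.
U+1F906: 4-byte form → F0 9F A4 86.
U+B187: 3-byte form → EB 86 87.
U+3DB8: 3-byte form → E3 B6 B8.
U+1C8CD: 4-byte form → F0 9C A3 8D.
U+AD1C: 3-byte form → EA B4 9C.
U+1D5B6: 4-byte form → F0 9D 96 B6.
Concatenated (28 bytes): E2 95 9F F3 A3 AE A0 F0 9F A4 86 EB 86 87 E3 B6 B8 F0 9C A3 8D EA B4 9C F0 9D 96 B6.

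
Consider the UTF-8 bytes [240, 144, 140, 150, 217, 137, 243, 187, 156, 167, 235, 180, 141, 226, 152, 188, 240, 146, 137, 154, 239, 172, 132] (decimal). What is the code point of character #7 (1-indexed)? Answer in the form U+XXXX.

U+FB04

Offset 0: leading byte 0xF0 = 11110000 → 4-byte char #1 = F0 90 8C 96.
Offset 4: leading byte 0xD9 = 11011001 → 2-byte char #2 = D9 89.
Offset 6: leading byte 0xF3 = 11110011 → 4-byte char #3 = F3 BB 9C A7.
Offset 10: leading byte 0xEB = 11101011 → 3-byte char #4 = EB B4 8D.
Offset 13: leading byte 0xE2 = 11100010 → 3-byte char #5 = E2 98 BC.
Offset 16: leading byte 0xF0 = 11110000 → 4-byte char #6 = F0 92 89 9A.
Offset 20: leading byte 0xEF = 11101111 → 3-byte char #7 = EF AC 84.
Leading byte 0xEF = 11101111 matches 1110xxxx → 3-byte sequence.
Byte 1: 0xEF = 11101111, payload 1111 (4 bits).
Byte 2: 0xAC = 10101100 (10xxxxxx ✓), payload 101100.
Byte 3: 0x84 = 10000100 (10xxxxxx ✓), payload 000100.
Concatenate: 1111101100000100 = 0xFB04 (16 bits → U+FB04).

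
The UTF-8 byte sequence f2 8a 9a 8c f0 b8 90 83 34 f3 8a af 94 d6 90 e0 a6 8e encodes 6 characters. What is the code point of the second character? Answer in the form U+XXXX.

Offset 0: leading byte 0xF2 = 11110010 → 4-byte char #1 = F2 8A 9A 8C.
Offset 4: leading byte 0xF0 = 11110000 → 4-byte char #2 = F0 B8 90 83.
Leading byte 0xF0 = 11110000 matches 11110xxx → 4-byte sequence.
Byte 1: 0xF0 = 11110000, payload 000 (3 bits).
Byte 2: 0xB8 = 10111000 (10xxxxxx ✓), payload 111000.
Byte 3: 0x90 = 10010000 (10xxxxxx ✓), payload 010000.
Byte 4: 0x83 = 10000011 (10xxxxxx ✓), payload 000011.
Concatenate: 000111000010000000011 = 0x38403 (21 bits → U+38403).

U+38403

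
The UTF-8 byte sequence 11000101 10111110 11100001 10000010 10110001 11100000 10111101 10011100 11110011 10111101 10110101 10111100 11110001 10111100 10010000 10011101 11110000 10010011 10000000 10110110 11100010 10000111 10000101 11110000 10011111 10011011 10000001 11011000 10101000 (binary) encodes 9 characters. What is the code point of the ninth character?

Offset 0: leading byte 0xC5 = 11000101 → 2-byte char #1 = C5 BE.
Offset 2: leading byte 0xE1 = 11100001 → 3-byte char #2 = E1 82 B1.
Offset 5: leading byte 0xE0 = 11100000 → 3-byte char #3 = E0 BD 9C.
Offset 8: leading byte 0xF3 = 11110011 → 4-byte char #4 = F3 BD B5 BC.
Offset 12: leading byte 0xF1 = 11110001 → 4-byte char #5 = F1 BC 90 9D.
Offset 16: leading byte 0xF0 = 11110000 → 4-byte char #6 = F0 93 80 B6.
Offset 20: leading byte 0xE2 = 11100010 → 3-byte char #7 = E2 87 85.
Offset 23: leading byte 0xF0 = 11110000 → 4-byte char #8 = F0 9F 9B 81.
Offset 27: leading byte 0xD8 = 11011000 → 2-byte char #9 = D8 A8.
Leading byte 0xD8 = 11011000 matches 110xxxxx → 2-byte sequence.
Byte 1: 0xD8 = 11011000, payload 11000 (5 bits).
Byte 2: 0xA8 = 10101000 (10xxxxxx ✓), payload 101000.
Concatenate: 11000101000 = 0x628 (11 bits → U+0628).

U+0628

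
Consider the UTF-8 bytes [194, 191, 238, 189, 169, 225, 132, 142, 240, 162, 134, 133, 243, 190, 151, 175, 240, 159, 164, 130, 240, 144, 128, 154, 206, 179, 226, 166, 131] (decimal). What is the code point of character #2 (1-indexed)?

U+EF69

Offset 0: leading byte 0xC2 = 11000010 → 2-byte char #1 = C2 BF.
Offset 2: leading byte 0xEE = 11101110 → 3-byte char #2 = EE BD A9.
Leading byte 0xEE = 11101110 matches 1110xxxx → 3-byte sequence.
Byte 1: 0xEE = 11101110, payload 1110 (4 bits).
Byte 2: 0xBD = 10111101 (10xxxxxx ✓), payload 111101.
Byte 3: 0xA9 = 10101001 (10xxxxxx ✓), payload 101001.
Concatenate: 1110111101101001 = 0xEF69 (16 bits → U+EF69).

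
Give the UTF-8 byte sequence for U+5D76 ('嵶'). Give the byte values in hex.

E5 B5 B6

U+5D76 = 0x5D76 = 23926 decimal. In range U+0800–U+FFFF → 3-byte form: 1110xxxx 10xxxxxx 10xxxxxx.
Binary (16 bits): 0101110101110110.
Split 4+6+6: 0101 | 110101 | 110110.
Byte 1: 11100101 = 0xE5.
Byte 2: 10110101 = 0xB5.
Byte 3: 10110110 = 0xB6.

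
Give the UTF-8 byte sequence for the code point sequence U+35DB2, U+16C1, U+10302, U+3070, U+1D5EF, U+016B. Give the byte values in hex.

F0 B5 B6 B2 E1 9B 81 F0 90 8C 82 E3 81 B0 F0 9D 97 AF C5 AB

U+35DB2: 4-byte form → F0 B5 B6 B2.
U+16C1: 3-byte form → E1 9B 81.
U+10302: 4-byte form → F0 90 8C 82.
U+3070: 3-byte form → E3 81 B0.
U+1D5EF: 4-byte form → F0 9D 97 AF.
U+016B: 2-byte form → C5 AB.
Concatenated (20 bytes): F0 B5 B6 B2 E1 9B 81 F0 90 8C 82 E3 81 B0 F0 9D 97 AF C5 AB.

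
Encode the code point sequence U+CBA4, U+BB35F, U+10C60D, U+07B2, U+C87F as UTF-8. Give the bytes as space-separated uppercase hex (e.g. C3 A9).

EC AE A4 F2 BB 8D 9F F4 8C 98 8D DE B2 EC A1 BF

U+CBA4: 3-byte form → EC AE A4.
U+BB35F: 4-byte form → F2 BB 8D 9F.
U+10C60D: 4-byte form → F4 8C 98 8D.
U+07B2: 2-byte form → DE B2.
U+C87F: 3-byte form → EC A1 BF.
Concatenated (16 bytes): EC AE A4 F2 BB 8D 9F F4 8C 98 8D DE B2 EC A1 BF.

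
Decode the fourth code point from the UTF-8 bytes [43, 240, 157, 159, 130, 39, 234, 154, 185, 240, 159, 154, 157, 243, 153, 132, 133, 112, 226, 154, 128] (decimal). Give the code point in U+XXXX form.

U+A6B9

Offset 0: leading byte 0x2B = 00101011 → 1-byte char #1 = 2B.
Offset 1: leading byte 0xF0 = 11110000 → 4-byte char #2 = F0 9D 9F 82.
Offset 5: leading byte 0x27 = 00100111 → 1-byte char #3 = 27.
Offset 6: leading byte 0xEA = 11101010 → 3-byte char #4 = EA 9A B9.
Leading byte 0xEA = 11101010 matches 1110xxxx → 3-byte sequence.
Byte 1: 0xEA = 11101010, payload 1010 (4 bits).
Byte 2: 0x9A = 10011010 (10xxxxxx ✓), payload 011010.
Byte 3: 0xB9 = 10111001 (10xxxxxx ✓), payload 111001.
Concatenate: 1010011010111001 = 0xA6B9 (16 bits → U+A6B9).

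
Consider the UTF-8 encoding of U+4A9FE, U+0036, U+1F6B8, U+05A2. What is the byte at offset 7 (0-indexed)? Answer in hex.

0x9A

U+4A9FE → 4-byte form F1 8A A7 BE at offsets 0–3.
U+0036 → 1-byte form 36 at offsets 4–4.
U+1F6B8 → 4-byte form F0 9F 9A B8 at offsets 5–8.
Offset 7 falls in char 3's range; it's byte 3 of F0 9F 9A B8 = 0x9A.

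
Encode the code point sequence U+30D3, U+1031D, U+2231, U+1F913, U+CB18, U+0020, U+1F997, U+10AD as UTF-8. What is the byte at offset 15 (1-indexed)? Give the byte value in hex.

0xEC

1-indexed offset 15 is 0-indexed offset 14.
U+30D3 → 3-byte form E3 83 93 at offsets 0–2.
U+1031D → 4-byte form F0 90 8C 9D at offsets 3–6.
U+2231 → 3-byte form E2 88 B1 at offsets 7–9.
U+1F913 → 4-byte form F0 9F A4 93 at offsets 10–13.
U+CB18 → 3-byte form EC AC 98 at offsets 14–16.
Offset 14 falls in char 5's range; it's byte 1 of EC AC 98 = 0xEC.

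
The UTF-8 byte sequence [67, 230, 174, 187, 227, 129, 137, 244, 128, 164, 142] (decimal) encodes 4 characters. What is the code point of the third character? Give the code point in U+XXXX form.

U+3049

Offset 0: leading byte 0x43 = 01000011 → 1-byte char #1 = 43.
Offset 1: leading byte 0xE6 = 11100110 → 3-byte char #2 = E6 AE BB.
Offset 4: leading byte 0xE3 = 11100011 → 3-byte char #3 = E3 81 89.
Leading byte 0xE3 = 11100011 matches 1110xxxx → 3-byte sequence.
Byte 1: 0xE3 = 11100011, payload 0011 (4 bits).
Byte 2: 0x81 = 10000001 (10xxxxxx ✓), payload 000001.
Byte 3: 0x89 = 10001001 (10xxxxxx ✓), payload 001001.
Concatenate: 0011000001001001 = 0x3049 (16 bits → U+3049).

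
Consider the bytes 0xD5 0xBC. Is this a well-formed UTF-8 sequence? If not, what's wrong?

Leading byte 0xD5 = 11010101 → 2-byte form.
Continuation bytes 0xBC=10111100 all match 10xxxxxx.
Decoded value 0x57C is ≥ 0x80 (shortest form) and not a surrogate.

valid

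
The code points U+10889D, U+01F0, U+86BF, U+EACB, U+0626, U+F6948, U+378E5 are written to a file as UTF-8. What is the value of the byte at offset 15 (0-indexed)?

0xB6

U+10889D → 4-byte form F4 88 A2 9D at offsets 0–3.
U+01F0 → 2-byte form C7 B0 at offsets 4–5.
U+86BF → 3-byte form E8 9A BF at offsets 6–8.
U+EACB → 3-byte form EE AB 8B at offsets 9–11.
U+0626 → 2-byte form D8 A6 at offsets 12–13.
U+F6948 → 4-byte form F3 B6 A5 88 at offsets 14–17.
Offset 15 falls in char 6's range; it's byte 2 of F3 B6 A5 88 = 0xB6.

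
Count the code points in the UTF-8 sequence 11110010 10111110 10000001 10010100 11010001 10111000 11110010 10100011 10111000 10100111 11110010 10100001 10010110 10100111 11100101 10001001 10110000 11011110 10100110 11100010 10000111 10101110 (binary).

Byte at offset 0: 0xF2 = 11110010 → 4-byte char (#1). Advance 4.
Byte at offset 4: 0xD1 = 11010001 → 2-byte char (#2). Advance 2.
Byte at offset 6: 0xF2 = 11110010 → 4-byte char (#3). Advance 4.
Byte at offset 10: 0xF2 = 11110010 → 4-byte char (#4). Advance 4.
Byte at offset 14: 0xE5 = 11100101 → 3-byte char (#5). Advance 3.
Byte at offset 17: 0xDE = 11011110 → 2-byte char (#6). Advance 2.
Byte at offset 19: 0xE2 = 11100010 → 3-byte char (#7). Advance 3.
Reached end at offset 22 after 7 code points.

7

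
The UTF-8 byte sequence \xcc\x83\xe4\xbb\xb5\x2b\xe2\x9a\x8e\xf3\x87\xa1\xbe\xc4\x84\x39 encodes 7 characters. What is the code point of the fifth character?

Offset 0: leading byte 0xCC = 11001100 → 2-byte char #1 = CC 83.
Offset 2: leading byte 0xE4 = 11100100 → 3-byte char #2 = E4 BB B5.
Offset 5: leading byte 0x2B = 00101011 → 1-byte char #3 = 2B.
Offset 6: leading byte 0xE2 = 11100010 → 3-byte char #4 = E2 9A 8E.
Offset 9: leading byte 0xF3 = 11110011 → 4-byte char #5 = F3 87 A1 BE.
Leading byte 0xF3 = 11110011 matches 11110xxx → 4-byte sequence.
Byte 1: 0xF3 = 11110011, payload 011 (3 bits).
Byte 2: 0x87 = 10000111 (10xxxxxx ✓), payload 000111.
Byte 3: 0xA1 = 10100001 (10xxxxxx ✓), payload 100001.
Byte 4: 0xBE = 10111110 (10xxxxxx ✓), payload 111110.
Concatenate: 011000111100001111110 = 0xC787E (21 bits → U+C787E).

U+C787E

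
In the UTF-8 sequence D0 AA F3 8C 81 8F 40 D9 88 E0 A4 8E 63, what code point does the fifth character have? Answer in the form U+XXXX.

U+090E

Offset 0: leading byte 0xD0 = 11010000 → 2-byte char #1 = D0 AA.
Offset 2: leading byte 0xF3 = 11110011 → 4-byte char #2 = F3 8C 81 8F.
Offset 6: leading byte 0x40 = 01000000 → 1-byte char #3 = 40.
Offset 7: leading byte 0xD9 = 11011001 → 2-byte char #4 = D9 88.
Offset 9: leading byte 0xE0 = 11100000 → 3-byte char #5 = E0 A4 8E.
Leading byte 0xE0 = 11100000 matches 1110xxxx → 3-byte sequence.
Byte 1: 0xE0 = 11100000, payload 0000 (4 bits).
Byte 2: 0xA4 = 10100100 (10xxxxxx ✓), payload 100100.
Byte 3: 0x8E = 10001110 (10xxxxxx ✓), payload 001110.
Concatenate: 0000100100001110 = 0x90E (16 bits → U+090E).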